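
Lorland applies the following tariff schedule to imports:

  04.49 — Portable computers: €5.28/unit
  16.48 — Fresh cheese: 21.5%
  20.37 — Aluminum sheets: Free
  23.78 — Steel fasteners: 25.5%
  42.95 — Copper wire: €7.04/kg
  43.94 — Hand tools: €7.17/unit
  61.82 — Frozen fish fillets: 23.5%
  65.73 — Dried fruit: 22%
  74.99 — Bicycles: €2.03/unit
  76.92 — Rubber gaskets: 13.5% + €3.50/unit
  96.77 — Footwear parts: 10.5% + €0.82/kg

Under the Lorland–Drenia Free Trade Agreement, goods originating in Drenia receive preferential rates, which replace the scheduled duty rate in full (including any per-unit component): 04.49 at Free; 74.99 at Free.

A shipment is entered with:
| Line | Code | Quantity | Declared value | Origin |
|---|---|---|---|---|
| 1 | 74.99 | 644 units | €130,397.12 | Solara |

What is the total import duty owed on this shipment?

€1,307.32

Line 1 (74.99, Solara, 644 units, €130,397.12):
Base rate for 74.99 is €2.03/unit.
74.99 has an FTA preferential rate, but origin Solara is not Drenia; base rate stands.
Duty = 644 × €2.03 = €1,307.32.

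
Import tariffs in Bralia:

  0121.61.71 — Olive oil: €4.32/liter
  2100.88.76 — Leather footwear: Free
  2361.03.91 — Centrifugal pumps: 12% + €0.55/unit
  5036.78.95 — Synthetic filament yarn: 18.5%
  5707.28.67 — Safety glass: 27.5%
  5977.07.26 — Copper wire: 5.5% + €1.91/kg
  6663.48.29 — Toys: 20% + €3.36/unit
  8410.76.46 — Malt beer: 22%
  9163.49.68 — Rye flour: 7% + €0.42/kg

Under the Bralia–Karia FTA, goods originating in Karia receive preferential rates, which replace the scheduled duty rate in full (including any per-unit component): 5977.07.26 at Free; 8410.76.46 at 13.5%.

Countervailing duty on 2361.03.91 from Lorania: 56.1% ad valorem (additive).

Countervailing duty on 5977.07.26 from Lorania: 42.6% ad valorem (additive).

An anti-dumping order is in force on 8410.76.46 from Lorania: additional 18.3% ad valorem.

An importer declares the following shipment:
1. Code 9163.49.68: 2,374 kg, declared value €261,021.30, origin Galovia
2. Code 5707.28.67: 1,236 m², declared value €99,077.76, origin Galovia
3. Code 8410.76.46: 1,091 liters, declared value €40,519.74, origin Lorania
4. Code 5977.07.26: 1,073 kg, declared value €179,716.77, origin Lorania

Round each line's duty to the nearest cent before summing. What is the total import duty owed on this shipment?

€151,337.61

Line 1 (9163.49.68, Galovia, 2,374 kg, €261,021.30):
Base rate for 9163.49.68 is 7% + €0.42/kg.
Duty = €261,021.30 × 7% + 2,374 × €0.42 = €19,268.57.
Line 2 (5707.28.67, Galovia, 1,236 m², €99,077.76):
Base rate for 5707.28.67 is 27.5%.
Duty = €99,077.76 × 27.5% = €27,246.38.
Line 3 (8410.76.46, Lorania, 1,091 liters, €40,519.74):
Base rate for 8410.76.46 is 22%.
8410.76.46 has an FTA preferential rate, but origin Lorania is not Karia; base rate stands.
Additional duty on 8410.76.46 from Lorania: +18.3%. Applied ad valorem rate: 22% + 18.3% = 40.3%.
Duty = €40,519.74 × 40.3% = €16,329.46.
Line 4 (5977.07.26, Lorania, 1,073 kg, €179,716.77):
Base rate for 5977.07.26 is 5.5% + €1.91/kg.
5977.07.26 has an FTA preferential rate, but origin Lorania is not Karia; base rate stands.
Additional duty on 5977.07.26 from Lorania: +42.6%. Applied ad valorem rate: 5.5% + 42.6% = 48.1%.
Duty = €179,716.77 × 48.1% + 1,073 × €1.91 = €88,493.20.
Total = €19,268.57 + €27,246.38 + €16,329.46 + €88,493.20 = €151,337.61.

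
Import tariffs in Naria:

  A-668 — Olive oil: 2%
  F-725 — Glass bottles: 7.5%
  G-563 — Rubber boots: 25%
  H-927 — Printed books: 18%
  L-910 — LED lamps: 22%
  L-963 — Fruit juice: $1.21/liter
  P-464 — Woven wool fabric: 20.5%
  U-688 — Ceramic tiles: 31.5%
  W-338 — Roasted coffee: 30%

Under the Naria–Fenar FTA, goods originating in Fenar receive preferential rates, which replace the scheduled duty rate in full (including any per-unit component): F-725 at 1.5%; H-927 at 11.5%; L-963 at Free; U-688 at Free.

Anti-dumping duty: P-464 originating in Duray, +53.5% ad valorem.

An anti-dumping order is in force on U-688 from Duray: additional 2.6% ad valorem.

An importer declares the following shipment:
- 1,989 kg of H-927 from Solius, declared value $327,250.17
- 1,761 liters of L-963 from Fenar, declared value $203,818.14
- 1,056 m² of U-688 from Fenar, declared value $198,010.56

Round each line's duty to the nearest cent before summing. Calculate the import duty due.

$58,905.03

Line 1 (H-927, Solius, 1,989 kg, $327,250.17):
Base rate for H-927 is 18%.
H-927 has an FTA preferential rate, but origin Solius is not Fenar; base rate stands.
Duty = $327,250.17 × 18% = $58,905.03.
Line 2 (L-963, Fenar, 1,761 liters, $203,818.14):
Base rate for L-963 is $1.21/liter.
Origin Fenar qualifies under the Naria–Fenar agreement and L-963 is covered: preferential rate Free applies instead.
Duty = $203,818.14 × 0% = $0.00.
Line 3 (U-688, Fenar, 1,056 m², $198,010.56):
Base rate for U-688 is 31.5%.
Origin Fenar qualifies under the Naria–Fenar agreement and U-688 is covered: preferential rate Free applies instead.
The additional-duty order on U-688 targets Duray, not Fenar; it does not apply.
Duty = $198,010.56 × 0% = $0.00.
Total = $58,905.03 + $0.00 + $0.00 = $58,905.03.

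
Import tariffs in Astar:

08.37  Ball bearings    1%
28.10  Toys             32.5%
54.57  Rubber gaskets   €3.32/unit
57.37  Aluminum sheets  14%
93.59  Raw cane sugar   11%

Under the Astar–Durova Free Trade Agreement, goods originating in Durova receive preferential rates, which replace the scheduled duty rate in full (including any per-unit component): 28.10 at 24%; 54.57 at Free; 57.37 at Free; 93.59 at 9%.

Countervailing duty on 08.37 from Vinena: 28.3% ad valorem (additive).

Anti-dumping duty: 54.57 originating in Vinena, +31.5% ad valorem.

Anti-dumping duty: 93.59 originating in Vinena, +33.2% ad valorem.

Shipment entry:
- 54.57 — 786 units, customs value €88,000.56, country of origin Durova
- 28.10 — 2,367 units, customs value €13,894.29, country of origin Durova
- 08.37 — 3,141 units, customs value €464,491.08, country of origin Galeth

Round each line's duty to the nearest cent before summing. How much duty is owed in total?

Line 1 (54.57, Durova, 786 units, €88,000.56):
Base rate for 54.57 is €3.32/unit.
Origin Durova qualifies under the Astar–Durova agreement and 54.57 is covered: preferential rate Free applies instead.
The additional-duty order on 54.57 targets Vinena, not Durova; it does not apply.
Duty = €88,000.56 × 0% = €0.00.
Line 2 (28.10, Durova, 2,367 units, €13,894.29):
Base rate for 28.10 is 32.5%.
Origin Durova qualifies under the Astar–Durova agreement and 28.10 is covered: preferential rate 24% applies instead.
Duty = €13,894.29 × 24% = €3,334.63.
Line 3 (08.37, Galeth, 3,141 units, €464,491.08):
Base rate for 08.37 is 1%.
The additional-duty order on 08.37 targets Vinena, not Galeth; it does not apply.
Duty = €464,491.08 × 1% = €4,644.91.
Total = €0.00 + €3,334.63 + €4,644.91 = €7,979.54.

€7,979.54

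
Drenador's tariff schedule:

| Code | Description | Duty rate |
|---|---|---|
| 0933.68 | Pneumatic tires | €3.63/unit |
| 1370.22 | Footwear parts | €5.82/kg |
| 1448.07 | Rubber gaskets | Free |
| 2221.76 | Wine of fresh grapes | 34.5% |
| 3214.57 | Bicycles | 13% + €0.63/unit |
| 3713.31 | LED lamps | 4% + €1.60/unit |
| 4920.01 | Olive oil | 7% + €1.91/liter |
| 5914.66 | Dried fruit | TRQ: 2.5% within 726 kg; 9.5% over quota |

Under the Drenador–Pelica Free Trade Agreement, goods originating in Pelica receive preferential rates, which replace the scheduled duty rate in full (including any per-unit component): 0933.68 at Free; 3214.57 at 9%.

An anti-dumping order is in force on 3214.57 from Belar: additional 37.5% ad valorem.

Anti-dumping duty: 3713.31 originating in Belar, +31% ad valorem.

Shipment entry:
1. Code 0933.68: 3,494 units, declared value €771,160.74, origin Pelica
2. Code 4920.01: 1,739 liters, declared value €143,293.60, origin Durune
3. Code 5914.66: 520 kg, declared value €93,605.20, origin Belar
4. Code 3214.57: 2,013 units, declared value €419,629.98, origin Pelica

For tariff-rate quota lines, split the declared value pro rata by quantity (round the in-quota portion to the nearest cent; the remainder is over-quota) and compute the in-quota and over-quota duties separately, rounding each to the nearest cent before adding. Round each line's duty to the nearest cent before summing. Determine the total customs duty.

Line 1 (0933.68, Pelica, 3,494 units, €771,160.74):
Base rate for 0933.68 is €3.63/unit.
Origin Pelica qualifies under the Drenador–Pelica agreement and 0933.68 is covered: preferential rate Free applies instead.
Duty = €771,160.74 × 0% = €0.00.
Line 2 (4920.01, Durune, 1,739 liters, €143,293.60):
Base rate for 4920.01 is 7% + €1.91/liter.
Duty = €143,293.60 × 7% + 1,739 × €1.91 = €13,352.04.
Line 3 (5914.66, Belar, 520 kg, €93,605.20):
Code 5914.66 is under a tariff-rate quota (threshold 726 kg). Quantity 520 kg is within the quota, so the in-quota rate 2.5% applies to the full value.
Duty = €93,605.20 × 2.5% = €2,340.13.
Line 4 (3214.57, Pelica, 2,013 units, €419,629.98):
Base rate for 3214.57 is 13% + €0.63/unit.
Origin Pelica qualifies under the Drenador–Pelica agreement and 3214.57 is covered: preferential rate 9% applies instead.
The additional-duty order on 3214.57 targets Belar, not Pelica; it does not apply.
Duty = €419,629.98 × 9% = €37,766.70.
Total = €0.00 + €13,352.04 + €2,340.13 + €37,766.70 = €53,458.87.

€53,458.87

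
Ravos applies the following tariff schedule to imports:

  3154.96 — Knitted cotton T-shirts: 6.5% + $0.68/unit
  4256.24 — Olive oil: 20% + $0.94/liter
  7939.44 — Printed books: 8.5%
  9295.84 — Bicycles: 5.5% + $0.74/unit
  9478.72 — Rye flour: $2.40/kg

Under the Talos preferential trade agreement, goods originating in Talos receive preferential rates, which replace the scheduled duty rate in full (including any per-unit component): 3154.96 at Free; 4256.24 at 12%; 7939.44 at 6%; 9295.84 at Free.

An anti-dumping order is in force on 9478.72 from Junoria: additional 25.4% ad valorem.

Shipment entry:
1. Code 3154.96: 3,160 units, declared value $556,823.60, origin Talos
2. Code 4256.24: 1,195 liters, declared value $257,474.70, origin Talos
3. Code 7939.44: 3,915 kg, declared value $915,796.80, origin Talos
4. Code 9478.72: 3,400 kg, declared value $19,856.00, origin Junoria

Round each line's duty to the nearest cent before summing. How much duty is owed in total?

$99,048.19

Line 1 (3154.96, Talos, 3,160 units, $556,823.60):
Base rate for 3154.96 is 6.5% + $0.68/unit.
Origin Talos qualifies under the Ravos–Talos agreement and 3154.96 is covered: preferential rate Free applies instead.
Duty = $556,823.60 × 0% = $0.00.
Line 2 (4256.24, Talos, 1,195 liters, $257,474.70):
Base rate for 4256.24 is 20% + $0.94/liter.
Origin Talos qualifies under the Ravos–Talos agreement and 4256.24 is covered: preferential rate 12% applies instead.
Duty = $257,474.70 × 12% = $30,896.96.
Line 3 (7939.44, Talos, 3,915 kg, $915,796.80):
Base rate for 7939.44 is 8.5%.
Origin Talos qualifies under the Ravos–Talos agreement and 7939.44 is covered: preferential rate 6% applies instead.
Duty = $915,796.80 × 6% = $54,947.81.
Line 4 (9478.72, Junoria, 3,400 kg, $19,856.00):
Base rate for 9478.72 is $2.40/kg.
Additional duty on 9478.72 from Junoria: +25.4% ad valorem. Applied ad valorem rate = 25.4%.
Duty = $19,856.00 × 25.4% + 3,400 × $2.40 = $13,203.42.
Total = $0.00 + $30,896.96 + $54,947.81 + $13,203.42 = $99,048.19.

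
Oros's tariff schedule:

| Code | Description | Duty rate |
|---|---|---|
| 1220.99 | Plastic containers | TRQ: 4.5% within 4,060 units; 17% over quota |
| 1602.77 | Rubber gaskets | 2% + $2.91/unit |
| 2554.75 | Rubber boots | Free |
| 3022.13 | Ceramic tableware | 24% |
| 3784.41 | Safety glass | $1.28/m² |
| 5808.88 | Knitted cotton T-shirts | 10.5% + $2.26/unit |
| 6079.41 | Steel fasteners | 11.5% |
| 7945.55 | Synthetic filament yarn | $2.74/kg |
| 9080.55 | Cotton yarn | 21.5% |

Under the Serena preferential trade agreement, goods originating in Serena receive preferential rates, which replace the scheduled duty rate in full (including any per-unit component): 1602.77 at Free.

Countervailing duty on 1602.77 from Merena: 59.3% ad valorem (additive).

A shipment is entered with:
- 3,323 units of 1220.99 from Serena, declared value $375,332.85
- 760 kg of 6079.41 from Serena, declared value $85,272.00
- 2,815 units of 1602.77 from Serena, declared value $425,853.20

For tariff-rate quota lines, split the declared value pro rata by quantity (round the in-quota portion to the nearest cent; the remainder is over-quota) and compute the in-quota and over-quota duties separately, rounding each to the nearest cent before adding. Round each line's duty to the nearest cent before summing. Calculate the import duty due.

$26,696.26

Line 1 (1220.99, Serena, 3,323 units, $375,332.85):
Code 1220.99 is under a tariff-rate quota (threshold 4,060 units). Quantity 3,323 units is within the quota, so the in-quota rate 4.5% applies to the full value.
Duty = $375,332.85 × 4.5% = $16,889.98.
Line 2 (6079.41, Serena, 760 kg, $85,272.00):
Base rate for 6079.41 is 11.5%.
Origin Serena is the FTA partner but 6079.41 is not on the preference list; base rate stands.
Duty = $85,272.00 × 11.5% = $9,806.28.
Line 3 (1602.77, Serena, 2,815 units, $425,853.20):
Base rate for 1602.77 is 2% + $2.91/unit.
Origin Serena qualifies under the Oros–Serena agreement and 1602.77 is covered: preferential rate Free applies instead.
The additional-duty order on 1602.77 targets Merena, not Serena; it does not apply.
Duty = $425,853.20 × 0% = $0.00.
Total = $16,889.98 + $9,806.28 + $0.00 = $26,696.26.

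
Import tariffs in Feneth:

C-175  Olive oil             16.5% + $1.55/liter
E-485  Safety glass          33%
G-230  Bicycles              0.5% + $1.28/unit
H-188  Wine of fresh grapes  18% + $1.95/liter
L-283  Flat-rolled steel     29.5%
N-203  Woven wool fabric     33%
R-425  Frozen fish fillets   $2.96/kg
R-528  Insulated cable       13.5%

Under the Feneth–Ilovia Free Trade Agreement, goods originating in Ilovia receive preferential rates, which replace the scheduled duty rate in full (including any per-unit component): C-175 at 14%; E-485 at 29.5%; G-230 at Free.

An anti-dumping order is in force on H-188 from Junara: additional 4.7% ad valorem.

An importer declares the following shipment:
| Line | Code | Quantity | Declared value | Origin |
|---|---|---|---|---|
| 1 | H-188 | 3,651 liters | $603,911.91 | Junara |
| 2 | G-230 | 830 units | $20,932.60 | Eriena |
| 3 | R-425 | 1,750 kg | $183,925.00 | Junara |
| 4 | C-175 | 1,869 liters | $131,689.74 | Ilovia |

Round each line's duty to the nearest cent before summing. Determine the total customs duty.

Line 1 (H-188, Junara, 3,651 liters, $603,911.91):
Base rate for H-188 is 18% + $1.95/liter.
Additional duty on H-188 from Junara: +4.7%. Applied ad valorem rate: 18% + 4.7% = 22.7%.
Duty = $603,911.91 × 22.7% + 3,651 × $1.95 = $144,207.45.
Line 2 (G-230, Eriena, 830 units, $20,932.60):
Base rate for G-230 is 0.5% + $1.28/unit.
G-230 has an FTA preferential rate, but origin Eriena is not Ilovia; base rate stands.
Duty = $20,932.60 × 0.5% + 830 × $1.28 = $1,167.06.
Line 3 (R-425, Junara, 1,750 kg, $183,925.00):
Base rate for R-425 is $2.96/kg.
Duty = 1,750 × $2.96 = $5,180.00.
Line 4 (C-175, Ilovia, 1,869 liters, $131,689.74):
Base rate for C-175 is 16.5% + $1.55/liter.
Origin Ilovia qualifies under the Feneth–Ilovia agreement and C-175 is covered: preferential rate 14% applies instead.
Duty = $131,689.74 × 14% = $18,436.56.
Total = $144,207.45 + $1,167.06 + $5,180.00 + $18,436.56 = $168,991.07.

$168,991.07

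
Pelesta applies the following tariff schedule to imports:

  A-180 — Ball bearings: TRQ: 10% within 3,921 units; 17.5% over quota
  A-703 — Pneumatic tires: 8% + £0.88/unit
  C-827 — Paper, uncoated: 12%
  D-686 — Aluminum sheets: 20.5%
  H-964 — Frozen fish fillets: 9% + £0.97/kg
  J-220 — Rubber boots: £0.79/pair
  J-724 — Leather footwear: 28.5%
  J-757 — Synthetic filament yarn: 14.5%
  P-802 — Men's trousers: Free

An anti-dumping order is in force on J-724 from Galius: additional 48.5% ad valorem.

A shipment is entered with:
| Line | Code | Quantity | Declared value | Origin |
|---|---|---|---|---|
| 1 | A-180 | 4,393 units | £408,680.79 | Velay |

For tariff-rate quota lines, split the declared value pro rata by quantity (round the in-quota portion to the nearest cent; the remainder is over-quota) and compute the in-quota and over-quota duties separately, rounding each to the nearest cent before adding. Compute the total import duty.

£44,161.34

Line 1 (A-180, Velay, 4,393 units, £408,680.79):
Code A-180 is under a tariff-rate quota (threshold 3,921 units). In-quota: 3,921 units at 10%; over-quota: 472 units at 17.5%.
Pro-rata value split: in-quota = £408,680.79 × 3,921/4,393 = £364,770.63; over-quota = £408,680.79 − £364,770.63 = £43,910.16.
In-quota duty = £364,770.63 × 10% = £36,477.06. Over-quota duty = £43,910.16 × 17.5% = £7,684.28.
Line duty = £36,477.06 + £7,684.28 = £44,161.34.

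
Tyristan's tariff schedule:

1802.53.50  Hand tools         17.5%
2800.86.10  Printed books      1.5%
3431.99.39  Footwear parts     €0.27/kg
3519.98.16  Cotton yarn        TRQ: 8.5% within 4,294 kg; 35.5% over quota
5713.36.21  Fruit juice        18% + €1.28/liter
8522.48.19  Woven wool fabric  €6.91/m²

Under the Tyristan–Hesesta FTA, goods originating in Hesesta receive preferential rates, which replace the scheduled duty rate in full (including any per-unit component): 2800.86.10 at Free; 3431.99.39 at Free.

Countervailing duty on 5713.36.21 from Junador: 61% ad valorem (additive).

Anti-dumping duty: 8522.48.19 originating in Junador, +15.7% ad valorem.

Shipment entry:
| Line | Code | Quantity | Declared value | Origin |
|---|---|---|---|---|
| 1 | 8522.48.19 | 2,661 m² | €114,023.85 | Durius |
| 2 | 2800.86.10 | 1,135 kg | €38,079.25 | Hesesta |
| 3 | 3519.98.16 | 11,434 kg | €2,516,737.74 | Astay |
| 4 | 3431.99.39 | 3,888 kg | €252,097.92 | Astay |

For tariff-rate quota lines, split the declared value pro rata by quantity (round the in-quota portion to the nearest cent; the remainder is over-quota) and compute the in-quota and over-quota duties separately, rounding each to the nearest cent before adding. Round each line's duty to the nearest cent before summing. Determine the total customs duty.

€657,688.04

Line 1 (8522.48.19, Durius, 2,661 m², €114,023.85):
Base rate for 8522.48.19 is €6.91/m².
The additional-duty order on 8522.48.19 targets Junador, not Durius; it does not apply.
Duty = 2,661 × €6.91 = €18,387.51.
Line 2 (2800.86.10, Hesesta, 1,135 kg, €38,079.25):
Base rate for 2800.86.10 is 1.5%.
Origin Hesesta qualifies under the Tyristan–Hesesta agreement and 2800.86.10 is covered: preferential rate Free applies instead.
Duty = €38,079.25 × 0% = €0.00.
Line 3 (3519.98.16, Astay, 11,434 kg, €2,516,737.74):
Code 3519.98.16 is under a tariff-rate quota (threshold 4,294 kg). In-quota: 4,294 kg at 8.5%; over-quota: 7,140 kg at 35.5%.
Pro-rata value split: in-quota = €2,516,737.74 × 4,294/11,434 = €945,152.34; over-quota = €2,516,737.74 − €945,152.34 = €1,571,585.40.
In-quota duty = €945,152.34 × 8.5% = €80,337.95. Over-quota duty = €1,571,585.40 × 35.5% = €557,912.82.
Line duty = €80,337.95 + €557,912.82 = €638,250.77.
Line 4 (3431.99.39, Astay, 3,888 kg, €252,097.92):
Base rate for 3431.99.39 is €0.27/kg.
3431.99.39 has an FTA preferential rate, but origin Astay is not Hesesta; base rate stands.
Duty = 3,888 × €0.27 = €1,049.76.
Total = €18,387.51 + €0.00 + €638,250.77 + €1,049.76 = €657,688.04.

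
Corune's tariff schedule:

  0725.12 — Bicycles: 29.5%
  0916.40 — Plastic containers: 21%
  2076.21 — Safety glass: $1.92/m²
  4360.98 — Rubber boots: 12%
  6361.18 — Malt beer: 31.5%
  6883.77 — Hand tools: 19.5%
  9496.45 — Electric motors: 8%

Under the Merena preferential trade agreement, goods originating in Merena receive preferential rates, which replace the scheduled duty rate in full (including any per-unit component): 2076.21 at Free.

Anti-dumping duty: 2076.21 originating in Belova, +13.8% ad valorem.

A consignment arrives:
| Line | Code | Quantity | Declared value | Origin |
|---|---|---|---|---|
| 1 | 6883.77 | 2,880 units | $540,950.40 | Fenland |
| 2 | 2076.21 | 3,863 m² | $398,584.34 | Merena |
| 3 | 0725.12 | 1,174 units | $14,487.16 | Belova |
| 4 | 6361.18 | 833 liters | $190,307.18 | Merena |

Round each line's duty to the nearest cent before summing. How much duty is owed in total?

Line 1 (6883.77, Fenland, 2,880 units, $540,950.40):
Base rate for 6883.77 is 19.5%.
Duty = $540,950.40 × 19.5% = $105,485.33.
Line 2 (2076.21, Merena, 3,863 m², $398,584.34):
Base rate for 2076.21 is $1.92/m².
Origin Merena qualifies under the Corune–Merena agreement and 2076.21 is covered: preferential rate Free applies instead.
The additional-duty order on 2076.21 targets Belova, not Merena; it does not apply.
Duty = $398,584.34 × 0% = $0.00.
Line 3 (0725.12, Belova, 1,174 units, $14,487.16):
Base rate for 0725.12 is 29.5%.
Duty = $14,487.16 × 29.5% = $4,273.71.
Line 4 (6361.18, Merena, 833 liters, $190,307.18):
Base rate for 6361.18 is 31.5%.
Origin Merena is the FTA partner but 6361.18 is not on the preference list; base rate stands.
Duty = $190,307.18 × 31.5% = $59,946.76.
Total = $105,485.33 + $0.00 + $4,273.71 + $59,946.76 = $169,705.80.

$169,705.80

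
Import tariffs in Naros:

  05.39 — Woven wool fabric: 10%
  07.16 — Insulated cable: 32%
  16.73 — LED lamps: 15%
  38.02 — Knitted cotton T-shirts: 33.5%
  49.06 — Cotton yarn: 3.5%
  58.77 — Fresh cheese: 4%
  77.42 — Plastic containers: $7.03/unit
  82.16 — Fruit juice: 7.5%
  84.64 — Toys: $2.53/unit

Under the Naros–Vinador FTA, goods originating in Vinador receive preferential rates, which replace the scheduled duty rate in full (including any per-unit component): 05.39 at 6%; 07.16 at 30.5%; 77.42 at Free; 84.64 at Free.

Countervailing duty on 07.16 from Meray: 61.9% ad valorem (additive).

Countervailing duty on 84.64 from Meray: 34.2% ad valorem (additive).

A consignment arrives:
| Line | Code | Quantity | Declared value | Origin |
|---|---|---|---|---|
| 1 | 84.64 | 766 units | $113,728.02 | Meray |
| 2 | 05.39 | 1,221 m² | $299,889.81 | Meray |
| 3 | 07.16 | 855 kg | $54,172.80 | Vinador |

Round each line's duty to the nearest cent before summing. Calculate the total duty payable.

$87,344.64

Line 1 (84.64, Meray, 766 units, $113,728.02):
Base rate for 84.64 is $2.53/unit.
84.64 has an FTA preferential rate, but origin Meray is not Vinador; base rate stands.
Additional duty on 84.64 from Meray: +34.2% ad valorem. Applied ad valorem rate = 34.2%.
Duty = $113,728.02 × 34.2% + 766 × $2.53 = $40,832.96.
Line 2 (05.39, Meray, 1,221 m², $299,889.81):
Base rate for 05.39 is 10%.
05.39 has an FTA preferential rate, but origin Meray is not Vinador; base rate stands.
Duty = $299,889.81 × 10% = $29,988.98.
Line 3 (07.16, Vinador, 855 kg, $54,172.80):
Base rate for 07.16 is 32%.
Origin Vinador qualifies under the Naros–Vinador agreement and 07.16 is covered: preferential rate 30.5% applies instead.
The additional-duty order on 07.16 targets Meray, not Vinador; it does not apply.
Duty = $54,172.80 × 30.5% = $16,522.70.
Total = $40,832.96 + $29,988.98 + $16,522.70 = $87,344.64.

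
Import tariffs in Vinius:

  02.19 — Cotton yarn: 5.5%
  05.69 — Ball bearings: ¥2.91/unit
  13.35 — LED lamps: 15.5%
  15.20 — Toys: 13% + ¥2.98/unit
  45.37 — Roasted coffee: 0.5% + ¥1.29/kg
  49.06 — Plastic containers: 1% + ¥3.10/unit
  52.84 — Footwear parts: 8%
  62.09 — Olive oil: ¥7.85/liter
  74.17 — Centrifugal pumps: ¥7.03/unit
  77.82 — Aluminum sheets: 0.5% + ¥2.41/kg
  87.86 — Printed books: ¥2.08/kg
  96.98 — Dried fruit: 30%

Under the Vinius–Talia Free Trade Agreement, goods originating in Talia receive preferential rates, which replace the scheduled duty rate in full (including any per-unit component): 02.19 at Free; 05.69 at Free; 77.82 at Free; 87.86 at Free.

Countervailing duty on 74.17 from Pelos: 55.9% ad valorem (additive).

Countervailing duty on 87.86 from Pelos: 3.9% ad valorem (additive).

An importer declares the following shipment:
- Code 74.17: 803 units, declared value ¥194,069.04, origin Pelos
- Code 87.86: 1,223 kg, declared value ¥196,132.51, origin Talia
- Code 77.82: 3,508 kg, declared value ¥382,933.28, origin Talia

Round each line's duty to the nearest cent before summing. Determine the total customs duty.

¥114,129.68

Line 1 (74.17, Pelos, 803 units, ¥194,069.04):
Base rate for 74.17 is ¥7.03/unit.
Additional duty on 74.17 from Pelos: +55.9% ad valorem. Applied ad valorem rate = 55.9%.
Duty = ¥194,069.04 × 55.9% + 803 × ¥7.03 = ¥114,129.68.
Line 2 (87.86, Talia, 1,223 kg, ¥196,132.51):
Base rate for 87.86 is ¥2.08/kg.
Origin Talia qualifies under the Vinius–Talia agreement and 87.86 is covered: preferential rate Free applies instead.
The additional-duty order on 87.86 targets Pelos, not Talia; it does not apply.
Duty = ¥196,132.51 × 0% = ¥0.00.
Line 3 (77.82, Talia, 3,508 kg, ¥382,933.28):
Base rate for 77.82 is 0.5% + ¥2.41/kg.
Origin Talia qualifies under the Vinius–Talia agreement and 77.82 is covered: preferential rate Free applies instead.
Duty = ¥382,933.28 × 0% = ¥0.00.
Total = ¥114,129.68 + ¥0.00 + ¥0.00 = ¥114,129.68.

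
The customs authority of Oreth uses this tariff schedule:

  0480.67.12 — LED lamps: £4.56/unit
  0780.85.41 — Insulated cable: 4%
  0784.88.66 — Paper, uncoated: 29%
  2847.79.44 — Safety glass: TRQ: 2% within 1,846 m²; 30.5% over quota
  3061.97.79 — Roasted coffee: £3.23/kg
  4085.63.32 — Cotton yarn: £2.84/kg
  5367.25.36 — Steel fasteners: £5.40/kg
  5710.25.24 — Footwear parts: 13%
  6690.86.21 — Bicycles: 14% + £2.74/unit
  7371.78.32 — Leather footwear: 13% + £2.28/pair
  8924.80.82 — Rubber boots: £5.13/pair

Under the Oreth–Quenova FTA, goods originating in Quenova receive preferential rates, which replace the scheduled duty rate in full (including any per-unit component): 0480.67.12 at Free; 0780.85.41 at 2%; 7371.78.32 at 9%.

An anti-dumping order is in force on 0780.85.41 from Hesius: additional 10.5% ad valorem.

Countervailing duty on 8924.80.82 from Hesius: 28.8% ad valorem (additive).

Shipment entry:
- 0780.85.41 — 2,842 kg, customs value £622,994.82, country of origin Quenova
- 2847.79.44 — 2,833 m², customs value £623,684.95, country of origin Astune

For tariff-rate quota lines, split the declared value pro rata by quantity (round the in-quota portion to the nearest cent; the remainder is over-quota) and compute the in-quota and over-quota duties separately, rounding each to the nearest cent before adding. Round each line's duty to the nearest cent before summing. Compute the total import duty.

£86,860.70

Line 1 (0780.85.41, Quenova, 2,842 kg, £622,994.82):
Base rate for 0780.85.41 is 4%.
Origin Quenova qualifies under the Oreth–Quenova agreement and 0780.85.41 is covered: preferential rate 2% applies instead.
The additional-duty order on 0780.85.41 targets Hesius, not Quenova; it does not apply.
Duty = £622,994.82 × 2% = £12,459.90.
Line 2 (2847.79.44, Astune, 2,833 m², £623,684.95):
Code 2847.79.44 is under a tariff-rate quota (threshold 1,846 m²). In-quota: 1,846 m² at 2%; over-quota: 987 m² at 30.5%.
Pro-rata value split: in-quota = £623,684.95 × 1,846/2,833 = £406,396.90; over-quota = £623,684.95 − £406,396.90 = £217,288.05.
In-quota duty = £406,396.90 × 2% = £8,127.94. Over-quota duty = £217,288.05 × 30.5% = £66,272.86.
Line duty = £8,127.94 + £66,272.86 = £74,400.80.
Total = £12,459.90 + £74,400.80 = £86,860.70.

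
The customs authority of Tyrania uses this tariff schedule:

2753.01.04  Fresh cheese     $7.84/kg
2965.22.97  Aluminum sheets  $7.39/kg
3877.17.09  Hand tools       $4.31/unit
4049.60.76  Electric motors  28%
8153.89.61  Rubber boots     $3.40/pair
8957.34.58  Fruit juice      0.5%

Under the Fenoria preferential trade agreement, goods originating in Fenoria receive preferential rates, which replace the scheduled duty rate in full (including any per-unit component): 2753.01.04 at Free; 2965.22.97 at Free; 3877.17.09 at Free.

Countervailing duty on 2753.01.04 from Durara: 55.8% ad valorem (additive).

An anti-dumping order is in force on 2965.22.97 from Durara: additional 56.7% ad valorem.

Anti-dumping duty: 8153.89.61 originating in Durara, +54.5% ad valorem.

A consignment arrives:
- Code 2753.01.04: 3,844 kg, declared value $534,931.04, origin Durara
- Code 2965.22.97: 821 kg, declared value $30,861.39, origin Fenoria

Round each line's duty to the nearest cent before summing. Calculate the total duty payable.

Line 1 (2753.01.04, Durara, 3,844 kg, $534,931.04):
Base rate for 2753.01.04 is $7.84/kg.
2753.01.04 has an FTA preferential rate, but origin Durara is not Fenoria; base rate stands.
Additional duty on 2753.01.04 from Durara: +55.8% ad valorem. Applied ad valorem rate = 55.8%.
Duty = $534,931.04 × 55.8% + 3,844 × $7.84 = $328,628.48.
Line 2 (2965.22.97, Fenoria, 821 kg, $30,861.39):
Base rate for 2965.22.97 is $7.39/kg.
Origin Fenoria qualifies under the Tyrania–Fenoria agreement and 2965.22.97 is covered: preferential rate Free applies instead.
The additional-duty order on 2965.22.97 targets Durara, not Fenoria; it does not apply.
Duty = $30,861.39 × 0% = $0.00.
Total = $328,628.48 + $0.00 = $328,628.48.

$328,628.48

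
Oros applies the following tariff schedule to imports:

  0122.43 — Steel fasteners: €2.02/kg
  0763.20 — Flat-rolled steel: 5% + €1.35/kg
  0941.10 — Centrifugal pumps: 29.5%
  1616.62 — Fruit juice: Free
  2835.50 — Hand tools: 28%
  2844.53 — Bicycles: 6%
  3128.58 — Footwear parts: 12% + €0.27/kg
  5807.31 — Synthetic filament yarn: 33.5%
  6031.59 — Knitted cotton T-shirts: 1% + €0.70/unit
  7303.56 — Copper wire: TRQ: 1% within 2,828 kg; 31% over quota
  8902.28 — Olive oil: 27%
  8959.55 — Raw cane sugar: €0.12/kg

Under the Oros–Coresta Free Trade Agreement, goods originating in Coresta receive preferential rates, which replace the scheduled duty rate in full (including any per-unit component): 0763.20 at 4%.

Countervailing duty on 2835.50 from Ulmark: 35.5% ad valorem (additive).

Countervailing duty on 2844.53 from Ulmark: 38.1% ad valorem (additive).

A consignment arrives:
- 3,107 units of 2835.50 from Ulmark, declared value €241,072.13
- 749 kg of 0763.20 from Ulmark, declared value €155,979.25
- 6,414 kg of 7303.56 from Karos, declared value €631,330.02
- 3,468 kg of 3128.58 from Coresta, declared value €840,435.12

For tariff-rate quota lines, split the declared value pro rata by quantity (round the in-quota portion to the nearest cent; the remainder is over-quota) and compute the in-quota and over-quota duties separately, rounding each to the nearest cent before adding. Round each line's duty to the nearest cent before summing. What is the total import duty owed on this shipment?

Line 1 (2835.50, Ulmark, 3,107 units, €241,072.13):
Base rate for 2835.50 is 28%.
Additional duty on 2835.50 from Ulmark: +35.5%. Applied ad valorem rate: 28% + 35.5% = 63.5%.
Duty = €241,072.13 × 63.5% = €153,080.80.
Line 2 (0763.20, Ulmark, 749 kg, €155,979.25):
Base rate for 0763.20 is 5% + €1.35/kg.
0763.20 has an FTA preferential rate, but origin Ulmark is not Coresta; base rate stands.
Duty = €155,979.25 × 5% + 749 × €1.35 = €8,810.11.
Line 3 (7303.56, Karos, 6,414 kg, €631,330.02):
Code 7303.56 is under a tariff-rate quota (threshold 2,828 kg). In-quota: 2,828 kg at 1%; over-quota: 3,586 kg at 31%.
Pro-rata value split: in-quota = €631,330.02 × 2,828/6,414 = €278,360.04; over-quota = €631,330.02 − €278,360.04 = €352,969.98.
In-quota duty = €278,360.04 × 1% = €2,783.60. Over-quota duty = €352,969.98 × 31% = €109,420.69.
Line duty = €2,783.60 + €109,420.69 = €112,204.29.
Line 4 (3128.58, Coresta, 3,468 kg, €840,435.12):
Base rate for 3128.58 is 12% + €0.27/kg.
Origin Coresta is the FTA partner but 3128.58 is not on the preference list; base rate stands.
Duty = €840,435.12 × 12% + 3,468 × €0.27 = €101,788.57.
Total = €153,080.80 + €8,810.11 + €112,204.29 + €101,788.57 = €375,883.77.

€375,883.77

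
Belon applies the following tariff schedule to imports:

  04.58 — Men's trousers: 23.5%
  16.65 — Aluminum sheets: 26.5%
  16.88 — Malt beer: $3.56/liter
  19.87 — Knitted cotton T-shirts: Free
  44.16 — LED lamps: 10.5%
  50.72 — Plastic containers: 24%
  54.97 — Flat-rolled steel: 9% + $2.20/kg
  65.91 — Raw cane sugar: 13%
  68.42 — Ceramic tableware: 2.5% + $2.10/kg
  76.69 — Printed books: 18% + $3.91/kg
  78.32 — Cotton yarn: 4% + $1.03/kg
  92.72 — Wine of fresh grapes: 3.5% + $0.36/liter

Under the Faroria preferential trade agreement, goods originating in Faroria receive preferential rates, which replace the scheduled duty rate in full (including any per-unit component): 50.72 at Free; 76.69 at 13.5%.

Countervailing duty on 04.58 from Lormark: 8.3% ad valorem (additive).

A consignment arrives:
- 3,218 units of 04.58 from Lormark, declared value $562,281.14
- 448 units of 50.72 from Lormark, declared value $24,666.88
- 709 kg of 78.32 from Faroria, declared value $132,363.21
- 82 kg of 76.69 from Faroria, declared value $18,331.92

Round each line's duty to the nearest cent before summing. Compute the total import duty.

Line 1 (04.58, Lormark, 3,218 units, $562,281.14):
Base rate for 04.58 is 23.5%.
Additional duty on 04.58 from Lormark: +8.3%. Applied ad valorem rate: 23.5% + 8.3% = 31.8%.
Duty = $562,281.14 × 31.8% = $178,805.40.
Line 2 (50.72, Lormark, 448 units, $24,666.88):
Base rate for 50.72 is 24%.
50.72 has an FTA preferential rate, but origin Lormark is not Faroria; base rate stands.
Duty = $24,666.88 × 24% = $5,920.05.
Line 3 (78.32, Faroria, 709 kg, $132,363.21):
Base rate for 78.32 is 4% + $1.03/kg.
Origin Faroria is the FTA partner but 78.32 is not on the preference list; base rate stands.
Duty = $132,363.21 × 4% + 709 × $1.03 = $6,024.80.
Line 4 (76.69, Faroria, 82 kg, $18,331.92):
Base rate for 76.69 is 18% + $3.91/kg.
Origin Faroria qualifies under the Belon–Faroria agreement and 76.69 is covered: preferential rate 13.5% applies instead.
Duty = $18,331.92 × 13.5% = $2,474.81.
Total = $178,805.40 + $5,920.05 + $6,024.80 + $2,474.81 = $193,225.06.

$193,225.06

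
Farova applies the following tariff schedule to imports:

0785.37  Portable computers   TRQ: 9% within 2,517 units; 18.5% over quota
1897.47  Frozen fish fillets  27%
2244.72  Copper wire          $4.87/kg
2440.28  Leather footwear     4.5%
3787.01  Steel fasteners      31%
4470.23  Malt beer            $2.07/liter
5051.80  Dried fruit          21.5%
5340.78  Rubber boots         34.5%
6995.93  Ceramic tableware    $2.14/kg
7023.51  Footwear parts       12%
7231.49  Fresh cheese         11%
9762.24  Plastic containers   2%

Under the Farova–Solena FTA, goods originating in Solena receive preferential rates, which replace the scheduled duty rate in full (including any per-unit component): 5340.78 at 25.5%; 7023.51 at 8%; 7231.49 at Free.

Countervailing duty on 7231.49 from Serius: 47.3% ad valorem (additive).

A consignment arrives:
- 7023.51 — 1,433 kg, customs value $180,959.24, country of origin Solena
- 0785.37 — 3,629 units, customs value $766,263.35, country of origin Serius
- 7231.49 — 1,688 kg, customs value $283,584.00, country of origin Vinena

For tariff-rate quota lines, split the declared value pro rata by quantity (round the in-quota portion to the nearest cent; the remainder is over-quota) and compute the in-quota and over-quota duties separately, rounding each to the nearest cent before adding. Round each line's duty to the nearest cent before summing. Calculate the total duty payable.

$136,940.57

Line 1 (7023.51, Solena, 1,433 kg, $180,959.24):
Base rate for 7023.51 is 12%.
Origin Solena qualifies under the Farova–Solena agreement and 7023.51 is covered: preferential rate 8% applies instead.
Duty = $180,959.24 × 8% = $14,476.74.
Line 2 (0785.37, Serius, 3,629 units, $766,263.35):
Code 0785.37 is under a tariff-rate quota (threshold 2,517 units). In-quota: 2,517 units at 9%; over-quota: 1,112 units at 18.5%.
Pro-rata value split: in-quota = $766,263.35 × 2,517/3,629 = $531,464.55; over-quota = $766,263.35 − $531,464.55 = $234,798.80.
In-quota duty = $531,464.55 × 9% = $47,831.81. Over-quota duty = $234,798.80 × 18.5% = $43,437.78.
Line duty = $47,831.81 + $43,437.78 = $91,269.59.
Line 3 (7231.49, Vinena, 1,688 kg, $283,584.00):
Base rate for 7231.49 is 11%.
7231.49 has an FTA preferential rate, but origin Vinena is not Solena; base rate stands.
The additional-duty order on 7231.49 targets Serius, not Vinena; it does not apply.
Duty = $283,584.00 × 11% = $31,194.24.
Total = $14,476.74 + $91,269.59 + $31,194.24 = $136,940.57.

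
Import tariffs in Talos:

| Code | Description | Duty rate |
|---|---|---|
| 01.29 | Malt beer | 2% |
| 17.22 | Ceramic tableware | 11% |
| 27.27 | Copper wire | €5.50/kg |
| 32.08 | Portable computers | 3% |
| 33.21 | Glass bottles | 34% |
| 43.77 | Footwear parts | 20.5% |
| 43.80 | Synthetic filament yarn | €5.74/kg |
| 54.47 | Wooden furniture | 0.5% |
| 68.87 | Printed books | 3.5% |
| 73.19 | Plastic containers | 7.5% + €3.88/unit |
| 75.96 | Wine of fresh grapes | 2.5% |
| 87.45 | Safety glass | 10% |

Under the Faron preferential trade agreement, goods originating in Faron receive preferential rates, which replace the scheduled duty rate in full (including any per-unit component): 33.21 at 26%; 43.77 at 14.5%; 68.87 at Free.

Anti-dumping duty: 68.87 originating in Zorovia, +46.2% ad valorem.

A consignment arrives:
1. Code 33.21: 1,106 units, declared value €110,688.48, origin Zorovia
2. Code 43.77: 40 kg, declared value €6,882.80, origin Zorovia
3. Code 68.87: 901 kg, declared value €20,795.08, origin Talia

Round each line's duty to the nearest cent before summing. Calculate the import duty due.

€39,772.88

Line 1 (33.21, Zorovia, 1,106 units, €110,688.48):
Base rate for 33.21 is 34%.
33.21 has an FTA preferential rate, but origin Zorovia is not Faron; base rate stands.
Duty = €110,688.48 × 34% = €37,634.08.
Line 2 (43.77, Zorovia, 40 kg, €6,882.80):
Base rate for 43.77 is 20.5%.
43.77 has an FTA preferential rate, but origin Zorovia is not Faron; base rate stands.
Duty = €6,882.80 × 20.5% = €1,410.97.
Line 3 (68.87, Talia, 901 kg, €20,795.08):
Base rate for 68.87 is 3.5%.
68.87 has an FTA preferential rate, but origin Talia is not Faron; base rate stands.
The additional-duty order on 68.87 targets Zorovia, not Talia; it does not apply.
Duty = €20,795.08 × 3.5% = €727.83.
Total = €37,634.08 + €1,410.97 + €727.83 = €39,772.88.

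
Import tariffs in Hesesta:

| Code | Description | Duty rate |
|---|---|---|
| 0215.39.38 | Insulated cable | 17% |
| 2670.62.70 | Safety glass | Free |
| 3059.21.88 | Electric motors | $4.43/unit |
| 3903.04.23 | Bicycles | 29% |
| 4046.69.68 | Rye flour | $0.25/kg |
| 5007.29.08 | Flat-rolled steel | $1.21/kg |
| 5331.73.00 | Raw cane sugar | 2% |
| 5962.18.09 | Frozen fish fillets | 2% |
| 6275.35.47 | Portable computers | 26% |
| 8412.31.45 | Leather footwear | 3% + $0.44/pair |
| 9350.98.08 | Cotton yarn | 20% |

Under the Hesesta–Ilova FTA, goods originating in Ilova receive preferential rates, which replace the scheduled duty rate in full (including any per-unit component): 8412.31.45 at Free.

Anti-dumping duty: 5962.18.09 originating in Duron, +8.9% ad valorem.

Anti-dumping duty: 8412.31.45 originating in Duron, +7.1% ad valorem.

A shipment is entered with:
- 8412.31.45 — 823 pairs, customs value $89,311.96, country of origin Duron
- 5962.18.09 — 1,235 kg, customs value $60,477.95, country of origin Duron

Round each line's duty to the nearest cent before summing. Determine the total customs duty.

Line 1 (8412.31.45, Duron, 823 pairs, $89,311.96):
Base rate for 8412.31.45 is 3% + $0.44/pair.
8412.31.45 has an FTA preferential rate, but origin Duron is not Ilova; base rate stands.
Additional duty on 8412.31.45 from Duron: +7.1%. Applied ad valorem rate: 3% + 7.1% = 10.1%.
Duty = $89,311.96 × 10.1% + 823 × $0.44 = $9,382.63.
Line 2 (5962.18.09, Duron, 1,235 kg, $60,477.95):
Base rate for 5962.18.09 is 2%.
Additional duty on 5962.18.09 from Duron: +8.9%. Applied ad valorem rate: 2% + 8.9% = 10.9%.
Duty = $60,477.95 × 10.9% = $6,592.10.
Total = $9,382.63 + $6,592.10 = $15,974.73.

$15,974.73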